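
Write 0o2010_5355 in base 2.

Each octal digit is 3 bits: 2=010 0=000 1=001 0=000 5=101 3=011 5=101 5=101.

0b10000001000101011101101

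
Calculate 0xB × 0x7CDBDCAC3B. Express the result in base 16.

0x55D727B6689

Multiply each base-16 digit by 11, carrying:
  B×11 = 121 → write 9 carry 7
  3×11+7 = 40 → write 8 carry 2
  C×11+2 = 134 → write 6 carry 8
  A×11+8 = 118 → write 6 carry 7
  C×11+7 = 139 → write B carry 8
  D×11+8 = 151 → write 7 carry 9
  B×11+9 = 130 → write 2 carry 8
  D×11+8 = 151 → write 7 carry 9
  C×11+9 = 141 → write D carry 8
  7×11+8 = 85 → write 5 carry 5
  remaining carry: 5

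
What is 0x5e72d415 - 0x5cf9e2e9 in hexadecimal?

0x178f12c

Subtract column by column in base 16:
  5-9 → c (borrow)
  1-e-1 → 2 (borrow)
  4-2-1 → 1
  d-e → f (borrow)
  2-9-1 → 8 (borrow)
  7-f-1 → 7 (borrow)
  e-c-1 → 1
  5-5 → 0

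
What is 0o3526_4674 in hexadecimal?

Each octal digit is 3 bits: 3=011 5=101 2=010 6=110 4=100 6=110 7=111 4=100.
Group the bits into nibbles: 0111 0101 0110 1001 1011 1100 → 7569BC.

0x7569BC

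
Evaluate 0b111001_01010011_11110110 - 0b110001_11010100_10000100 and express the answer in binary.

0b1110111111101110010

Subtract column by column in base 2:
  0-0 → 0
  1-0 → 1
  1-1 → 0
  0-0 → 0
  1-0 → 1
  1-0 → 1
  1-0 → 1
  1-1 → 0
  1-0 → 1
  1-0 → 1
  0-1 → 1 (borrow)
  0-0-1 → 1 (borrow)
  1-1-1 → 1 (borrow)
  0-0-1 → 1 (borrow)
  1-1-1 → 1 (borrow)
  0-1-1 → 0 (borrow)
  1-1-1 → 1 (borrow)
  0-0-1 → 1 (borrow)
  0-0-1 → 1 (borrow)
  1-0-1 → 0
  1-1 → 0
  1-1 → 0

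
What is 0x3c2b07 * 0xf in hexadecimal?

Multiply each base-16 digit by 15, carrying:
  7×15 = 105 → write 9 carry 6
  0×15+6 = 6 → write 6
  b×15 = 165 → write 5 carry 10
  2×15+10 = 40 → write 8 carry 2
  c×15+2 = 182 → write 6 carry 11
  3×15+11 = 56 → write 8 carry 3
  remaining carry: 3

0x3868569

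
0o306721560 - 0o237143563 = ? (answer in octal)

Subtract column by column in base 8:
  0-3 → 5 (borrow)
  6-6-1 → 7 (borrow)
  5-5-1 → 7 (borrow)
  1-3-1 → 5 (borrow)
  2-4-1 → 5 (borrow)
  7-1-1 → 5
  6-7 → 7 (borrow)
  0-3-1 → 4 (borrow)
  3-2-1 → 0

0o47555775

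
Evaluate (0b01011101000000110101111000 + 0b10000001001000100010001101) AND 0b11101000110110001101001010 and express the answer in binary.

0b11001000000000001000000000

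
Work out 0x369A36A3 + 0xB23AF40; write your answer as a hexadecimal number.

0x41BDE5E3

Add column by column in base 16, right to left:
  3+0 = 3
  A+4 = E
  6+F = 5 carry 1
  3+A+1 = E
  A+3 = D
  9+2 = B
  6+B = 1 carry 1
  3+0+1 = 4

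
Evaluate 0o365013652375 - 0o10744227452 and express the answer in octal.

0o354047422723

Subtract column by column in base 8:
  5-2 → 3
  7-5 → 2
  3-4 → 7 (borrow)
  2-7-1 → 2 (borrow)
  5-2-1 → 2
  6-2 → 4
  3-4 → 7 (borrow)
  1-4-1 → 4 (borrow)
  0-7-1 → 0 (borrow)
  5-0-1 → 4
  6-1 → 5
  3-0 → 3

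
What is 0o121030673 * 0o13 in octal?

Multiply each base-8 digit by 11, carrying:
  3×11 = 33 → write 1 carry 4
  7×11+4 = 81 → write 1 carry 10
  6×11+10 = 76 → write 4 carry 9
  0×11+9 = 9 → write 1 carry 1
  3×11+1 = 34 → write 2 carry 4
  0×11+4 = 4 → write 4
  1×11 = 11 → write 3 carry 1
  2×11+1 = 23 → write 7 carry 2
  1×11+2 = 13 → write 5 carry 1
  remaining carry: 1

0o1573421411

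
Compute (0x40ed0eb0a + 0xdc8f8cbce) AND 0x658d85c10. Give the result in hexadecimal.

Add column by column in base 16, right to left:
  a+e = 8 carry 1
  0+c+1 = d
  b+b = 6 carry 1
  e+c+1 = b carry 1
  0+8+1 = 9
  d+f = c carry 1
  e+8+1 = 7 carry 1
  0+c+1 = d
  4+d = 1 carry 1
  final carry 1
Sum = 0x11d7c9b6d8; now AND with 0x658d85c10:
  1&0=0, 1&6=0, d&5=5, 7&8=0, c&d=c, 9&8=8, b&5=1, 6&c=4, d&1=1, 8&0=0

0x50c81410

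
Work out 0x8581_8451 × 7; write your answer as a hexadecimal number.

0x3a68a9e37

Multiply each base-16 digit by 7, carrying:
  1×7 = 7 → write 7
  5×7 = 35 → write 3 carry 2
  4×7+2 = 30 → write e carry 1
  8×7+1 = 57 → write 9 carry 3
  1×7+3 = 10 → write a
  8×7 = 56 → write 8 carry 3
  5×7+3 = 38 → write 6 carry 2
  8×7+2 = 58 → write a carry 3
  remaining carry: 3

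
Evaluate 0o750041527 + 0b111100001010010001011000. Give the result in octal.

0b111100001010010001011000 = 0o74122130 in octal.
Add column by column in base 8, right to left:
  7+0 = 7
  2+3 = 5
  5+1 = 6
  1+2 = 3
  4+2 = 6
  0+1 = 1
  0+4 = 4
  5+7 = 4 carry 1
  7+0+1 = 0 carry 1
  final carry 1

0o1044163657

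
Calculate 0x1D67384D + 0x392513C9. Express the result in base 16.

Add column by column in base 16, right to left:
  D+9 = 6 carry 1
  4+C+1 = 1 carry 1
  8+3+1 = C
  3+1 = 4
  7+5 = C
  6+2 = 8
  D+9 = 6 carry 1
  1+3+1 = 5

0x568C4C16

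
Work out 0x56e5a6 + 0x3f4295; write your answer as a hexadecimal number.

Add column by column in base 16, right to left:
  6+5 = b
  a+9 = 3 carry 1
  5+2+1 = 8
  e+4 = 2 carry 1
  6+f+1 = 6 carry 1
  5+3+1 = 9

0x96283b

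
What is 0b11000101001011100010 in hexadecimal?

Group the bits into nibbles: 1100 0101 0010 1110 0010 → c52e2.

0xc52e2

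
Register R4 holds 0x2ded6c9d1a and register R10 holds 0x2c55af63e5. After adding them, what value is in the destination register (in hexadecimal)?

Add column by column in base 16, right to left:
  a+5 = f
  1+e = f
  d+3 = 0 carry 1
  9+6+1 = 0 carry 1
  c+f+1 = c carry 1
  6+a+1 = 1 carry 1
  d+5+1 = 3 carry 1
  e+5+1 = 4 carry 1
  d+c+1 = a carry 1
  2+2+1 = 5

0x5a431c00ff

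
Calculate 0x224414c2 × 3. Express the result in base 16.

Multiply each base-16 digit by 3, carrying:
  2×3 = 6 → write 6
  c×3 = 36 → write 4 carry 2
  4×3+2 = 14 → write e
  1×3 = 3 → write 3
  4×3 = 12 → write c
  4×3 = 12 → write c
  2×3 = 6 → write 6
  2×3 = 6 → write 6

0x66cc3e46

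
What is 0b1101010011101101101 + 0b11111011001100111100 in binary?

0b101100101101010101001

Add column by column in base 2, right to left:
  1+0 = 1
  0+0 = 0
  1+1 = 0 carry 1
  1+1+1 = 1 carry 1
  0+1+1 = 0 carry 1
  1+1+1 = 1 carry 1
  1+0+1 = 0 carry 1
  0+0+1 = 1
  1+1 = 0 carry 1
  1+1+1 = 1 carry 1
  1+0+1 = 0 carry 1
  0+0+1 = 1
  0+1 = 1
  1+1 = 0 carry 1
  0+0+1 = 1
  1+1 = 0 carry 1
  0+1+1 = 0 carry 1
  1+1+1 = 1 carry 1
  1+1+1 = 1 carry 1
  0+1+1 = 0 carry 1
  final carry 1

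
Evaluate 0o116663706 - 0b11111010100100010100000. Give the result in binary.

0b101111100001111100100110

0o116663706 = 0b1001110110110011111000110 in binary.
Subtract column by column in base 2:
  0-0 → 0
  1-0 → 1
  1-0 → 1
  0-0 → 0
  0-0 → 0
  0-1 → 1 (borrow)
  1-0-1 → 0
  1-1 → 0
  1-0 → 1
  1-0 → 1
  1-0 → 1
  0-1 → 1 (borrow)
  0-0-1 → 1 (borrow)
  1-0-1 → 0
  1-1 → 0
  0-0 → 0
  1-1 → 0
  1-0 → 1
  0-1 → 1 (borrow)
  1-1-1 → 1 (borrow)
  1-1-1 → 1 (borrow)
  1-1-1 → 1 (borrow)
  0-1-1 → 0 (borrow)
  0-0-1 → 1 (borrow)
  1-0-1 → 0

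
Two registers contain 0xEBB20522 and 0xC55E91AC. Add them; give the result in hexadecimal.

0x1B11096CE

Add column by column in base 16, right to left:
  2+C = E
  2+A = C
  5+1 = 6
  0+9 = 9
  2+E = 0 carry 1
  B+5+1 = 1 carry 1
  B+5+1 = 1 carry 1
  E+C+1 = B carry 1
  final carry 1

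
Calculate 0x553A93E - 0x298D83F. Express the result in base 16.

Subtract column by column in base 16:
  E-F → F (borrow)
  3-3-1 → F (borrow)
  9-8-1 → 0
  A-D → D (borrow)
  3-8-1 → A (borrow)
  5-9-1 → B (borrow)
  5-2-1 → 2

0x2BAD0FF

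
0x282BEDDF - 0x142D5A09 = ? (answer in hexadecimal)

Subtract column by column in base 16:
  F-9 → 6
  D-0 → D
  D-A → 3
  E-5 → 9
  B-D → E (borrow)
  2-2-1 → F (borrow)
  8-4-1 → 3
  2-1 → 1

0x13FE93D6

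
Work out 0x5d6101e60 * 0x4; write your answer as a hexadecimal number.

0x1758407980

Multiply each base-16 digit by 4, carrying:
  0×4 = 0 → write 0
  6×4 = 24 → write 8 carry 1
  e×4+1 = 57 → write 9 carry 3
  1×4+3 = 7 → write 7
  0×4 = 0 → write 0
  1×4 = 4 → write 4
  6×4 = 24 → write 8 carry 1
  d×4+1 = 53 → write 5 carry 3
  5×4+3 = 23 → write 7 carry 1
  remaining carry: 1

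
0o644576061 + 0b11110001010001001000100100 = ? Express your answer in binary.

0o644576061 = 0b110100100101111110000110001 in binary.
Add column by column in base 2, right to left:
  1+0 = 1
  0+0 = 0
  0+1 = 1
  0+0 = 0
  1+0 = 1
  1+1 = 0 carry 1
  0+0+1 = 1
  0+0 = 0
  0+0 = 0
  0+1 = 1
  1+0 = 1
  1+0 = 1
  1+1 = 0 carry 1
  1+0+1 = 0 carry 1
  1+0+1 = 0 carry 1
  1+0+1 = 0 carry 1
  0+1+1 = 0 carry 1
  1+0+1 = 0 carry 1
  0+1+1 = 0 carry 1
  0+0+1 = 1
  1+0 = 1
  0+0 = 0
  0+1 = 1
  1+1 = 0 carry 1
  0+1+1 = 0 carry 1
  1+1+1 = 1 carry 1
  1+0+1 = 0 carry 1
  final carry 1

0b1010010110000000111001010101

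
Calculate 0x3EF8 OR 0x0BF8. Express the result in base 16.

OR each hex digit independently (no carries):
  3|0=3, E|B=F, F|F=F, 8|8=8

0x3FF8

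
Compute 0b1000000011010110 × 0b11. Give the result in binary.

0b11000001010000010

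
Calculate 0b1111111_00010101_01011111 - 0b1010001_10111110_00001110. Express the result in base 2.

Subtract column by column in base 2:
  1-0 → 1
  1-1 → 0
  1-1 → 0
  1-1 → 0
  1-0 → 1
  0-0 → 0
  1-0 → 1
  0-0 → 0
  1-0 → 1
  0-1 → 1 (borrow)
  1-1-1 → 1 (borrow)
  0-1-1 → 0 (borrow)
  1-1-1 → 1 (borrow)
  0-1-1 → 0 (borrow)
  0-0-1 → 1 (borrow)
  0-1-1 → 0 (borrow)
  1-1-1 → 1 (borrow)
  1-0-1 → 0
  1-0 → 1
  1-0 → 1
  1-1 → 0
  1-0 → 1
  1-1 → 0

0b1011010101011101010001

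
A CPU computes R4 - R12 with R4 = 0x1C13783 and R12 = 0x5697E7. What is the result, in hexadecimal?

0x16A9F9C

Subtract column by column in base 16:
  3-7 → C (borrow)
  8-E-1 → 9 (borrow)
  7-7-1 → F (borrow)
  3-9-1 → 9 (borrow)
  1-6-1 → A (borrow)
  C-5-1 → 6
  1-0 → 1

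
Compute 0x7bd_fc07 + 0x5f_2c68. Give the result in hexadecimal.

0x81d286f

Add column by column in base 16, right to left:
  7+8 = f
  0+6 = 6
  c+c = 8 carry 1
  f+2+1 = 2 carry 1
  d+f+1 = d carry 1
  b+5+1 = 1 carry 1
  7+0+1 = 8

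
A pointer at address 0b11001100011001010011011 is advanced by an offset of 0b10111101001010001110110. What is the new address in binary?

Add column by column in base 2, right to left:
  1+0 = 1
  1+1 = 0 carry 1
  0+1+1 = 0 carry 1
  1+0+1 = 0 carry 1
  1+1+1 = 1 carry 1
  0+1+1 = 0 carry 1
  0+1+1 = 0 carry 1
  1+0+1 = 0 carry 1
  0+0+1 = 1
  1+0 = 1
  0+1 = 1
  0+0 = 0
  1+1 = 0 carry 1
  1+0+1 = 0 carry 1
  0+0+1 = 1
  0+1 = 1
  0+0 = 0
  1+1 = 0 carry 1
  1+1+1 = 1 carry 1
  0+1+1 = 0 carry 1
  0+1+1 = 0 carry 1
  1+0+1 = 0 carry 1
  1+1+1 = 1 carry 1
  final carry 1

0b110001001100011100010001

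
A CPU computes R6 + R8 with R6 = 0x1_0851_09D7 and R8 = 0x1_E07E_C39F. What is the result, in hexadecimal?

0x2E8CFCD76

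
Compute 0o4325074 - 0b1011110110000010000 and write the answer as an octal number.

0o2737054

0b1011110110000010000 = 0o1366020 in octal.
Subtract column by column in base 8:
  4-0 → 4
  7-2 → 5
  0-0 → 0
  5-6 → 7 (borrow)
  2-6-1 → 3 (borrow)
  3-3-1 → 7 (borrow)
  4-1-1 → 2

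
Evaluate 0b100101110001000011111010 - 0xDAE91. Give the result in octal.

0o42261151

0b100101110001000011111010 = 0o45610372 in octal.
0xDAE91 = 0o3327221 in octal.
Subtract column by column in base 8:
  2-1 → 1
  7-2 → 5
  3-2 → 1
  0-7 → 1 (borrow)
  1-2-1 → 6 (borrow)
  6-3-1 → 2
  5-3 → 2
  4-0 → 4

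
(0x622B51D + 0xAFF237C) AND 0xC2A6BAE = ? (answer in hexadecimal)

0x204888

Add column by column in base 16, right to left:
  D+C = 9 carry 1
  1+7+1 = 9
  5+3 = 8
  B+2 = D
  2+F = 1 carry 1
  2+F+1 = 2 carry 1
  6+A+1 = 1 carry 1
  final carry 1
Sum = 0x1121D899; now AND with 0xC2A6BAE:
  1&0=0, 1&C=0, 2&2=2, 1&A=0, D&6=4, 8&B=8, 9&A=8, 9&E=8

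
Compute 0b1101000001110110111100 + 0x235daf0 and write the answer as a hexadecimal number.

0x269f8ac

0b1101000001110110111100 = 0x341dbc in hexadecimal.
Add column by column in base 16, right to left:
  c+0 = c
  b+f = a carry 1
  d+a+1 = 8 carry 1
  1+d+1 = f
  4+5 = 9
  3+3 = 6
  0+2 = 2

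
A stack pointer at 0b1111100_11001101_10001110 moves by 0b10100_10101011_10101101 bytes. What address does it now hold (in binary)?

0b100100010111100100111011

Add column by column in base 2, right to left:
  0+1 = 1
  1+0 = 1
  1+1 = 0 carry 1
  1+1+1 = 1 carry 1
  0+0+1 = 1
  0+1 = 1
  0+0 = 0
  1+1 = 0 carry 1
  1+1+1 = 1 carry 1
  0+1+1 = 0 carry 1
  1+0+1 = 0 carry 1
  1+1+1 = 1 carry 1
  0+0+1 = 1
  0+1 = 1
  1+0 = 1
  1+1 = 0 carry 1
  0+0+1 = 1
  0+0 = 0
  1+1 = 0 carry 1
  1+0+1 = 0 carry 1
  1+1+1 = 1 carry 1
  1+0+1 = 0 carry 1
  1+0+1 = 0 carry 1
  final carry 1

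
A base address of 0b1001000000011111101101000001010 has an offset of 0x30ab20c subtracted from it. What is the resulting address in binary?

0x30ab20c = 0b11000010101011001000001100 in binary.
Subtract column by column in base 2:
  0-0 → 0
  1-0 → 1
  0-1 → 1 (borrow)
  1-1-1 → 1 (borrow)
  0-0-1 → 1 (borrow)
  0-0-1 → 1 (borrow)
  0-0-1 → 1 (borrow)
  0-0-1 → 1 (borrow)
  0-0-1 → 1 (borrow)
  1-1-1 → 1 (borrow)
  0-0-1 → 1 (borrow)
  1-0-1 → 0
  1-1 → 0
  0-1 → 1 (borrow)
  1-0-1 → 0
  1-1 → 0
  1-0 → 1
  1-1 → 0
  1-0 → 1
  1-1 → 0
  0-0 → 0
  0-0 → 0
  0-0 → 0
  0-0 → 0
  0-1 → 1 (borrow)
  0-1-1 → 0 (borrow)
  0-0-1 → 1 (borrow)
  1-0-1 → 0
  0-0 → 0
  0-0 → 0
  1-0 → 1

0b1000101000001010010011111111110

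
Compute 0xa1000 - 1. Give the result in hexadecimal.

0xa0fff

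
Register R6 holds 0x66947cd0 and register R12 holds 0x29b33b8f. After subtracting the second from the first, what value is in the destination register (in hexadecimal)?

0x3ce14141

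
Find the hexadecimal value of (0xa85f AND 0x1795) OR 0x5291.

0x5295

0xa85f AND 0x1795 = 0x0015.
Then OR with 0x5291.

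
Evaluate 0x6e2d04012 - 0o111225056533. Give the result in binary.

0x6e2d04012 = 0b11011100010110100000100000000010010 in binary.
0o111225056533 = 0b1001001010010101000101110101011011 in binary.
Subtract column by column in base 2:
  0-1 → 1 (borrow)
  1-1-1 → 1 (borrow)
  0-0-1 → 1 (borrow)
  0-1-1 → 0 (borrow)
  1-1-1 → 1 (borrow)
  0-0-1 → 1 (borrow)
  0-1-1 → 0 (borrow)
  0-0-1 → 1 (borrow)
  0-1-1 → 0 (borrow)
  0-0-1 → 1 (borrow)
  0-1-1 → 0 (borrow)
  0-1-1 → 0 (borrow)
  0-1-1 → 0 (borrow)
  0-0-1 → 1 (borrow)
  1-1-1 → 1 (borrow)
  0-0-1 → 1 (borrow)
  0-0-1 → 1 (borrow)
  0-0-1 → 1 (borrow)
  0-1-1 → 0 (borrow)
  0-0-1 → 1 (borrow)
  1-1-1 → 1 (borrow)
  0-0-1 → 1 (borrow)
  1-1-1 → 1 (borrow)
  1-0-1 → 0
  0-0 → 0
  1-1 → 0
  0-0 → 0
  0-1 → 1 (borrow)
  0-0-1 → 1 (borrow)
  1-0-1 → 0
  1-1 → 0
  1-0 → 1
  0-0 → 0
  1-1 → 0
  1-0 → 1

0b10010011000011110111110001010110111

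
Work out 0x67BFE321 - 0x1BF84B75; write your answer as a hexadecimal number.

0x4BC797AC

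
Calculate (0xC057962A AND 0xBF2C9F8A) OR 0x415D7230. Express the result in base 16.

0xC15DF63A

0xC057962A AND 0xBF2C9F8A = 0x8004960A.
Then OR with 0x415D7230.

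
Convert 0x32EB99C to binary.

0b11001011101011100110011100

Expand each hex digit to 4 bits: 3=0011 2=0010 E=1110 B=1011 9=1001 9=1001 C=1100.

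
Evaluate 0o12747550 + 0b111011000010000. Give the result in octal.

0o13042570

0b111011000010000 = 0o73020 in octal.
Add column by column in base 8, right to left:
  0+0 = 0
  5+2 = 7
  5+0 = 5
  7+3 = 2 carry 1
  4+7+1 = 4 carry 1
  7+0+1 = 0 carry 1
  2+0+1 = 3
  1+0 = 1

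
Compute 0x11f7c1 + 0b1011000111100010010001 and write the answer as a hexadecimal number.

0x3e7052

0b1011000111100010010001 = 0x2c7891 in hexadecimal.
Add column by column in base 16, right to left:
  1+1 = 2
  c+9 = 5 carry 1
  7+8+1 = 0 carry 1
  f+7+1 = 7 carry 1
  1+c+1 = e
  1+2 = 3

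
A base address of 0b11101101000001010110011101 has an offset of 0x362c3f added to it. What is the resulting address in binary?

0x362c3f = 0b1101100010110000111111 in binary.
Add column by column in base 2, right to left:
  1+1 = 0 carry 1
  0+1+1 = 0 carry 1
  1+1+1 = 1 carry 1
  1+1+1 = 1 carry 1
  1+1+1 = 1 carry 1
  0+1+1 = 0 carry 1
  0+0+1 = 1
  1+0 = 1
  1+0 = 1
  0+0 = 0
  1+1 = 0 carry 1
  0+1+1 = 0 carry 1
  1+0+1 = 0 carry 1
  0+1+1 = 0 carry 1
  0+0+1 = 1
  0+0 = 0
  0+0 = 0
  0+1 = 1
  1+1 = 0 carry 1
  0+0+1 = 1
  1+1 = 0 carry 1
  1+1+1 = 1 carry 1
  0+0+1 = 1
  1+0 = 1
  1+0 = 1
  1+0 = 1

0b11111010100100000111011100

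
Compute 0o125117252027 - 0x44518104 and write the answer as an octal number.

0o114472751423

0x44518104 = 0o10424300404 in octal.
Subtract column by column in base 8:
  7-4 → 3
  2-0 → 2
  0-4 → 4 (borrow)
  2-0-1 → 1
  5-0 → 5
  2-3 → 7 (borrow)
  7-4-1 → 2
  1-2 → 7 (borrow)
  1-4-1 → 4 (borrow)
  5-0-1 → 4
  2-1 → 1
  1-0 → 1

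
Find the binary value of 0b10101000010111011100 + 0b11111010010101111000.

0b110100010101101010100

Add column by column in base 2, right to left:
  0+0 = 0
  0+0 = 0
  1+0 = 1
  1+1 = 0 carry 1
  1+1+1 = 1 carry 1
  0+1+1 = 0 carry 1
  1+1+1 = 1 carry 1
  1+0+1 = 0 carry 1
  1+1+1 = 1 carry 1
  0+0+1 = 1
  1+1 = 0 carry 1
  0+0+1 = 1
  0+0 = 0
  0+1 = 1
  0+0 = 0
  1+1 = 0 carry 1
  0+1+1 = 0 carry 1
  1+1+1 = 1 carry 1
  0+1+1 = 0 carry 1
  1+1+1 = 1 carry 1
  final carry 1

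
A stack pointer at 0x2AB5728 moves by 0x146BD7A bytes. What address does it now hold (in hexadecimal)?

Add column by column in base 16, right to left:
  8+A = 2 carry 1
  2+7+1 = A
  7+D = 4 carry 1
  5+B+1 = 1 carry 1
  B+6+1 = 2 carry 1
  A+4+1 = F
  2+1 = 3

0x3F214A2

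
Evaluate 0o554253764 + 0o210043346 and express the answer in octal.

Add column by column in base 8, right to left:
  4+6 = 2 carry 1
  6+4+1 = 3 carry 1
  7+3+1 = 3 carry 1
  3+3+1 = 7
  5+4 = 1 carry 1
  2+0+1 = 3
  4+0 = 4
  5+1 = 6
  5+2 = 7

0o764317332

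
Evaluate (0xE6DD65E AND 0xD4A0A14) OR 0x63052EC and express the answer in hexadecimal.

0xE7852FC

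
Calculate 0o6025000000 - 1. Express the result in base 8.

The trailing 6 digits are 0, so subtracting 1 borrows through: they become 7 and the next digit up decrements.

0o6024777777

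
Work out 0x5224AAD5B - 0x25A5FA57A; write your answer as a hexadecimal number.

0x2C7EB07E1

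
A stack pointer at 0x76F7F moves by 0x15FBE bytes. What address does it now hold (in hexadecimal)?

Add column by column in base 16, right to left:
  F+E = D carry 1
  7+B+1 = 3 carry 1
  F+F+1 = F carry 1
  6+5+1 = C
  7+1 = 8

0x8CF3D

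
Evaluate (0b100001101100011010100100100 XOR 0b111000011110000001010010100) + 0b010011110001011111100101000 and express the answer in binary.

First 0b100001101100011010100100100 XOR 0b111000011110000001010010100 = 0b011001110010011011110110000.
Add column by column in base 2, right to left:
  0+0 = 0
  0+0 = 0
  0+0 = 0
  0+1 = 1
  1+0 = 1
  1+1 = 0 carry 1
  0+0+1 = 1
  1+0 = 1
  1+1 = 0 carry 1
  1+1+1 = 1 carry 1
  1+1+1 = 1 carry 1
  0+1+1 = 0 carry 1
  1+1+1 = 1 carry 1
  1+1+1 = 1 carry 1
  0+0+1 = 1
  0+1 = 1
  1+0 = 1
  0+0 = 0
  0+0 = 0
  1+1 = 0 carry 1
  1+1+1 = 1 carry 1
  1+1+1 = 1 carry 1
  0+1+1 = 0 carry 1
  0+0+1 = 1
  1+0 = 1
  1+1 = 0 carry 1
  final carry 1

0b101101100011111011011011000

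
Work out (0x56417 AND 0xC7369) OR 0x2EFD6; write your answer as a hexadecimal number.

0x6EFD7

0x56417 AND 0xC7369 = 0x46001.
Then OR with 0x2EFD6.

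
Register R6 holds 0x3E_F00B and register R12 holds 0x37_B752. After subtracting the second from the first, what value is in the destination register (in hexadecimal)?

0x738B9

Subtract column by column in base 16:
  B-2 → 9
  0-5 → B (borrow)
  0-7-1 → 8 (borrow)
  F-B-1 → 3
  E-7 → 7
  3-3 → 0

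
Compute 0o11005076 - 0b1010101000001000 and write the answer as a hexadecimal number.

0o11005076 = 0x240A3E in hexadecimal.
0b1010101000001000 = 0xAA08 in hexadecimal.
Subtract column by column in base 16:
  E-8 → 6
  3-0 → 3
  A-A → 0
  0-A → 6 (borrow)
  4-0-1 → 3
  2-0 → 2

0x236036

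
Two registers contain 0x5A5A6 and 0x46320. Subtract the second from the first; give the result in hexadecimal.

0x14286

Subtract column by column in base 16:
  6-0 → 6
  A-2 → 8
  5-3 → 2
  A-6 → 4
  5-4 → 1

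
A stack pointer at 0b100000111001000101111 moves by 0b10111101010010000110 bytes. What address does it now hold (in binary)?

0b111000100011010110101

Add column by column in base 2, right to left:
  1+0 = 1
  1+1 = 0 carry 1
  1+1+1 = 1 carry 1
  1+0+1 = 0 carry 1
  0+0+1 = 1
  1+0 = 1
  0+0 = 0
  0+1 = 1
  0+0 = 0
  1+0 = 1
  0+1 = 1
  0+0 = 0
  1+1 = 0 carry 1
  1+0+1 = 0 carry 1
  1+1+1 = 1 carry 1
  0+1+1 = 0 carry 1
  0+1+1 = 0 carry 1
  0+1+1 = 0 carry 1
  0+0+1 = 1
  0+1 = 1
  1+0 = 1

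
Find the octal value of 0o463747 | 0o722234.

0o763777

OR each oct digit independently (no carries):
  4|7=7, 6|2=6, 3|2=3, 7|2=7, 4|3=7, 7|4=7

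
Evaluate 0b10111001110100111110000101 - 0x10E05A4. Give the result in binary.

0b1110110010100100111100001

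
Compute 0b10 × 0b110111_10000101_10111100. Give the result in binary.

0b11011110000101101111000

Multiply each base-2 digit by 2, carrying:
  0×2 = 0 → write 0
  0×2 = 0 → write 0
  1×2 = 2 → write 0 carry 1
  1×2+1 = 3 → write 1 carry 1
  1×2+1 = 3 → write 1 carry 1
  1×2+1 = 3 → write 1 carry 1
  0×2+1 = 1 → write 1
  1×2 = 2 → write 0 carry 1
  1×2+1 = 3 → write 1 carry 1
  0×2+1 = 1 → write 1
  1×2 = 2 → write 0 carry 1
  0×2+1 = 1 → write 1
  0×2 = 0 → write 0
  0×2 = 0 → write 0
  0×2 = 0 → write 0
  1×2 = 2 → write 0 carry 1
  1×2+1 = 3 → write 1 carry 1
  1×2+1 = 3 → write 1 carry 1
  1×2+1 = 3 → write 1 carry 1
  0×2+1 = 1 → write 1
  1×2 = 2 → write 0 carry 1
  1×2+1 = 3 → write 1 carry 1
  remaining carry: 1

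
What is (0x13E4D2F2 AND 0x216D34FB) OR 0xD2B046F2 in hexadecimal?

0xD3F456F2

0x13E4D2F2 AND 0x216D34FB = 0x016410F2.
Then OR with 0xD2B046F2.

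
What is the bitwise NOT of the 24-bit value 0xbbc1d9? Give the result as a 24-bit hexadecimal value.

Each hex digit d becomes f−d:
  b→4, b→4, c→3, 1→e, d→2, 9→6

0x443e26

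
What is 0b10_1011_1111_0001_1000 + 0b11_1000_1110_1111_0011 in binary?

0b1100100111000001011

Add column by column in base 2, right to left:
  0+1 = 1
  0+1 = 1
  0+0 = 0
  1+0 = 1
  1+1 = 0 carry 1
  0+1+1 = 0 carry 1
  0+1+1 = 0 carry 1
  0+1+1 = 0 carry 1
  1+0+1 = 0 carry 1
  1+1+1 = 1 carry 1
  1+1+1 = 1 carry 1
  1+1+1 = 1 carry 1
  1+0+1 = 0 carry 1
  1+0+1 = 0 carry 1
  0+0+1 = 1
  1+1 = 0 carry 1
  0+1+1 = 0 carry 1
  1+1+1 = 1 carry 1
  final carry 1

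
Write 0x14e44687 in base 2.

Expand each hex digit to 4 bits: 1=0001 4=0100 e=1110 4=0100 4=0100 6=0110 8=1000 7=0111.

0b10100111001000100011010000111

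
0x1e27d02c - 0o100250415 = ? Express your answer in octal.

0o3511477437

0x1e27d02c = 0o3611750054 in octal.
Subtract column by column in base 8:
  4-5 → 7 (borrow)
  5-1-1 → 3
  0-4 → 4 (borrow)
  0-0-1 → 7 (borrow)
  5-5-1 → 7 (borrow)
  7-2-1 → 4
  1-0 → 1
  1-0 → 1
  6-1 → 5
  3-0 → 3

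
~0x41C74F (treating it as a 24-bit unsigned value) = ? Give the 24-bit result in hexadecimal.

Each hex digit d becomes F−d:
  4→B, 1→E, C→3, 7→8, 4→B, F→0

0xBE38B0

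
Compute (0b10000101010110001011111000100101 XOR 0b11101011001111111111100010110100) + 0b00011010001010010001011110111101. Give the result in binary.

First 0b10000101010110001011111000100101 XOR 0b11101011001111111111100010110100 = 0b01101110011001110100011010010001.
Add column by column in base 2, right to left:
  1+1 = 0 carry 1
  0+0+1 = 1
  0+1 = 1
  0+1 = 1
  1+1 = 0 carry 1
  0+1+1 = 0 carry 1
  0+0+1 = 1
  1+1 = 0 carry 1
  0+1+1 = 0 carry 1
  1+1+1 = 1 carry 1
  1+1+1 = 1 carry 1
  0+0+1 = 1
  0+1 = 1
  0+0 = 0
  1+0 = 1
  0+0 = 0
  1+1 = 0 carry 1
  1+0+1 = 0 carry 1
  1+0+1 = 0 carry 1
  0+1+1 = 0 carry 1
  0+0+1 = 1
  1+1 = 0 carry 1
  1+0+1 = 0 carry 1
  0+0+1 = 1
  0+0 = 0
  1+1 = 0 carry 1
  1+0+1 = 0 carry 1
  1+1+1 = 1 carry 1
  0+1+1 = 0 carry 1
  1+0+1 = 0 carry 1
  1+0+1 = 0 carry 1
  final carry 1

0b10001000100100000101111001001110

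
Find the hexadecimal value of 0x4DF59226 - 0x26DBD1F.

Subtract column by column in base 16:
  6-F → 7 (borrow)
  2-1-1 → 0
  2-D → 5 (borrow)
  9-B-1 → D (borrow)
  5-D-1 → 7 (borrow)
  F-6-1 → 8
  D-2 → B
  4-0 → 4

0x4B87D507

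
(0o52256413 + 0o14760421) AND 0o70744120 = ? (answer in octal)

Add column by column in base 8, right to left:
  3+1 = 4
  1+2 = 3
  4+4 = 0 carry 1
  6+0+1 = 7
  5+6 = 3 carry 1
  2+7+1 = 2 carry 1
  2+4+1 = 7
  5+1 = 6
Sum = 0o67237034; now AND with 0o70744120:
  6&7=6, 7&0=0, 2&7=2, 3&4=0, 7&4=4, 0&1=0, 3&2=2, 4&0=0

0o60204020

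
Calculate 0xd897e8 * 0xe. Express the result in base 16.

0xbd84eb0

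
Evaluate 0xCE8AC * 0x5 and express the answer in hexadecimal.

Multiply each base-16 digit by 5, carrying:
  C×5 = 60 → write C carry 3
  A×5+3 = 53 → write 5 carry 3
  8×5+3 = 43 → write B carry 2
  E×5+2 = 72 → write 8 carry 4
  C×5+4 = 64 → write 0 carry 4
  remaining carry: 4

0x408B5C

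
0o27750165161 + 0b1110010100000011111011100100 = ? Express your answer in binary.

0b11001101111100010010100101010101

0o27750165161 = 0b10111111101000001110101001110001 in binary.
Add column by column in base 2, right to left:
  1+0 = 1
  0+0 = 0
  0+1 = 1
  0+0 = 0
  1+0 = 1
  1+1 = 0 carry 1
  1+1+1 = 1 carry 1
  0+1+1 = 0 carry 1
  0+0+1 = 1
  1+1 = 0 carry 1
  0+1+1 = 0 carry 1
  1+1+1 = 1 carry 1
  0+1+1 = 0 carry 1
  1+1+1 = 1 carry 1
  1+0+1 = 0 carry 1
  1+0+1 = 0 carry 1
  0+0+1 = 1
  0+0 = 0
  0+0 = 0
  0+0 = 0
  0+1 = 1
  1+0 = 1
  0+1 = 1
  1+0 = 1
  1+0 = 1
  1+1 = 0 carry 1
  1+1+1 = 1 carry 1
  1+1+1 = 1 carry 1
  1+0+1 = 0 carry 1
  1+0+1 = 0 carry 1
  0+0+1 = 1
  1+0 = 1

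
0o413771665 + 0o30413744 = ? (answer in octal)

Add column by column in base 8, right to left:
  5+4 = 1 carry 1
  6+4+1 = 3 carry 1
  6+7+1 = 6 carry 1
  1+3+1 = 5
  7+1 = 0 carry 1
  7+4+1 = 4 carry 1
  3+0+1 = 4
  1+3 = 4
  4+0 = 4

0o444405631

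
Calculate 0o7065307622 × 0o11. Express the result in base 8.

Multiply each base-8 digit by 9, carrying:
  2×9 = 18 → write 2 carry 2
  2×9+2 = 20 → write 4 carry 2
  6×9+2 = 56 → write 0 carry 7
  7×9+7 = 70 → write 6 carry 8
  0×9+8 = 8 → write 0 carry 1
  3×9+1 = 28 → write 4 carry 3
  5×9+3 = 48 → write 0 carry 6
  6×9+6 = 60 → write 4 carry 7
  0×9+7 = 7 → write 7
  7×9 = 63 → write 7 carry 7
  remaining carry: 7

0o77740406042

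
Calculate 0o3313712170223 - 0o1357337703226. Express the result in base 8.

0o1734352264775

Subtract column by column in base 8:
  3-6 → 5 (borrow)
  2-2-1 → 7 (borrow)
  2-2-1 → 7 (borrow)
  0-3-1 → 4 (borrow)
  7-0-1 → 6
  1-7 → 2 (borrow)
  2-7-1 → 2 (borrow)
  1-3-1 → 5 (borrow)
  7-3-1 → 3
  3-7 → 4 (borrow)
  1-5-1 → 3 (borrow)
  3-3-1 → 7 (borrow)
  3-1-1 → 1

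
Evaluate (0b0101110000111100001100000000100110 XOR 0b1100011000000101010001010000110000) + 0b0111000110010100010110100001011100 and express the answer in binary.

First 0b0101110000111100001100000000100110 XOR 0b1100011000000101010001010000110000 = 0b1001101000111001011101010000010110.
Add column by column in base 2, right to left:
  0+0 = 0
  1+0 = 1
  1+1 = 0 carry 1
  0+1+1 = 0 carry 1
  1+1+1 = 1 carry 1
  0+0+1 = 1
  0+1 = 1
  0+0 = 0
  0+0 = 0
  0+0 = 0
  1+0 = 1
  0+1 = 1
  1+0 = 1
  0+1 = 1
  1+1 = 0 carry 1
  1+0+1 = 0 carry 1
  1+1+1 = 1 carry 1
  0+0+1 = 1
  1+0 = 1
  0+0 = 0
  0+1 = 1
  1+0 = 1
  1+1 = 0 carry 1
  1+0+1 = 0 carry 1
  0+0+1 = 1
  0+1 = 1
  0+1 = 1
  1+0 = 1
  0+0 = 0
  1+0 = 1
  1+1 = 0 carry 1
  0+1+1 = 0 carry 1
  0+1+1 = 0 carry 1
  1+0+1 = 0 carry 1
  final carry 1

0b10000101111001101110011110001110010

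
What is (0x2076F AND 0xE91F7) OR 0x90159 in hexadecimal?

0x2076F AND 0xE91F7 = 0x20167.
Then OR with 0x90159.

0xB017F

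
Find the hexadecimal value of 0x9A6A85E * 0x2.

0x134D50BC

Multiply each base-16 digit by 2, carrying:
  E×2 = 28 → write C carry 1
  5×2+1 = 11 → write B
  8×2 = 16 → write 0 carry 1
  A×2+1 = 21 → write 5 carry 1
  6×2+1 = 13 → write D
  A×2 = 20 → write 4 carry 1
  9×2+1 = 19 → write 3 carry 1
  remaining carry: 1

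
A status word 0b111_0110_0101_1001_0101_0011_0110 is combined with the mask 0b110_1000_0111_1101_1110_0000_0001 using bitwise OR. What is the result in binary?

0b111111001111101111100110111

OR bit by bit (1 where either bit is 1):
  111011001011001010100110110
| 110100001111101111000000001
= 111111001111101111100110111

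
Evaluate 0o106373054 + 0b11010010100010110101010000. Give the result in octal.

0b11010010100010110101010000 = 0o322426520 in octal.
Add column by column in base 8, right to left:
  4+0 = 4
  5+2 = 7
  0+5 = 5
  3+6 = 1 carry 1
  7+2+1 = 2 carry 1
  3+4+1 = 0 carry 1
  6+2+1 = 1 carry 1
  0+2+1 = 3
  1+3 = 4

0o431021574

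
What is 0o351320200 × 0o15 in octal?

0o5732223200

Multiply each base-8 digit by 13, carrying:
  0×13 = 0 → write 0
  0×13 = 0 → write 0
  2×13 = 26 → write 2 carry 3
  0×13+3 = 3 → write 3
  2×13 = 26 → write 2 carry 3
  3×13+3 = 42 → write 2 carry 5
  1×13+5 = 18 → write 2 carry 2
  5×13+2 = 67 → write 3 carry 8
  3×13+8 = 47 → write 7 carry 5
  remaining carry: 5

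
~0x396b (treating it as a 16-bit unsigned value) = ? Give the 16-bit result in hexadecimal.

Each hex digit d becomes f−d:
  3→c, 9→6, 6→9, b→4

0xc694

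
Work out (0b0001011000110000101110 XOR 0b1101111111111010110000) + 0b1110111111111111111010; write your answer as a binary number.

0b11011100111001010011000

First 0b0001011000110000101110 XOR 0b1101111111111010110000 = 0b1100100111001010011110.
Add column by column in base 2, right to left:
  0+0 = 0
  1+1 = 0 carry 1
  1+0+1 = 0 carry 1
  1+1+1 = 1 carry 1
  1+1+1 = 1 carry 1
  0+1+1 = 0 carry 1
  0+1+1 = 0 carry 1
  1+1+1 = 1 carry 1
  0+1+1 = 0 carry 1
  1+1+1 = 1 carry 1
  0+1+1 = 0 carry 1
  0+1+1 = 0 carry 1
  1+1+1 = 1 carry 1
  1+1+1 = 1 carry 1
  1+1+1 = 1 carry 1
  0+1+1 = 0 carry 1
  0+1+1 = 0 carry 1
  1+1+1 = 1 carry 1
  0+0+1 = 1
  0+1 = 1
  1+1 = 0 carry 1
  1+1+1 = 1 carry 1
  final carry 1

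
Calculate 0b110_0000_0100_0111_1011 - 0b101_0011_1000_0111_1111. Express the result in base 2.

Subtract column by column in base 2:
  1-1 → 0
  1-1 → 0
  0-1 → 1 (borrow)
  1-1-1 → 1 (borrow)
  1-1-1 → 1 (borrow)
  1-1-1 → 1 (borrow)
  1-1-1 → 1 (borrow)
  0-0-1 → 1 (borrow)
  0-0-1 → 1 (borrow)
  0-0-1 → 1 (borrow)
  1-0-1 → 0
  0-1 → 1 (borrow)
  0-1-1 → 0 (borrow)
  0-1-1 → 0 (borrow)
  0-0-1 → 1 (borrow)
  0-0-1 → 1 (borrow)
  0-1-1 → 0 (borrow)
  1-0-1 → 0
  1-1 → 0

0b1100101111111100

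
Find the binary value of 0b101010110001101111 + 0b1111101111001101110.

Add column by column in base 2, right to left:
  1+0 = 1
  1+1 = 0 carry 1
  1+1+1 = 1 carry 1
  1+1+1 = 1 carry 1
  0+0+1 = 1
  1+1 = 0 carry 1
  1+1+1 = 1 carry 1
  0+0+1 = 1
  0+0 = 0
  0+1 = 1
  1+1 = 0 carry 1
  1+1+1 = 1 carry 1
  0+1+1 = 0 carry 1
  1+0+1 = 0 carry 1
  0+1+1 = 0 carry 1
  1+1+1 = 1 carry 1
  0+1+1 = 0 carry 1
  1+1+1 = 1 carry 1
  0+1+1 = 0 carry 1
  final carry 1

0b10101000101011011101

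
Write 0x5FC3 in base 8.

Expand each hex digit to 4 bits: 5=0101 F=1111 C=1100 3=0011.
Group the bits in threes: 101 111 111 000 011 → 57703.

0o57703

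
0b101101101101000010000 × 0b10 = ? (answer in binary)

Multiply each base-2 digit by 2, carrying:
  0×2 = 0 → write 0
  0×2 = 0 → write 0
  0×2 = 0 → write 0
  0×2 = 0 → write 0
  1×2 = 2 → write 0 carry 1
  0×2+1 = 1 → write 1
  0×2 = 0 → write 0
  0×2 = 0 → write 0
  0×2 = 0 → write 0
  1×2 = 2 → write 0 carry 1
  0×2+1 = 1 → write 1
  1×2 = 2 → write 0 carry 1
  1×2+1 = 3 → write 1 carry 1
  0×2+1 = 1 → write 1
  1×2 = 2 → write 0 carry 1
  1×2+1 = 3 → write 1 carry 1
  0×2+1 = 1 → write 1
  1×2 = 2 → write 0 carry 1
  1×2+1 = 3 → write 1 carry 1
  0×2+1 = 1 → write 1
  1×2 = 2 → write 0 carry 1
  remaining carry: 1

0b1011011011010000100000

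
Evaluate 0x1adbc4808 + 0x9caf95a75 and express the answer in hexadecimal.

0xb78b5a27d

Add column by column in base 16, right to left:
  8+5 = d
  0+7 = 7
  8+a = 2 carry 1
  4+5+1 = a
  c+9 = 5 carry 1
  b+f+1 = b carry 1
  d+a+1 = 8 carry 1
  a+c+1 = 7 carry 1
  1+9+1 = b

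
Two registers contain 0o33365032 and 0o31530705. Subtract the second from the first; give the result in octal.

Subtract column by column in base 8:
  2-5 → 5 (borrow)
  3-0-1 → 2
  0-7 → 1 (borrow)
  5-0-1 → 4
  6-3 → 3
  3-5 → 6 (borrow)
  3-1-1 → 1
  3-3 → 0

0o1634125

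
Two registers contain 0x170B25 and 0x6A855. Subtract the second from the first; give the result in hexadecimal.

0x1062D0

Subtract column by column in base 16:
  5-5 → 0
  2-5 → D (borrow)
  B-8-1 → 2
  0-A → 6 (borrow)
  7-6-1 → 0
  1-0 → 1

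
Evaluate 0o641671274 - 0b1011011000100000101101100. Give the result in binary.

0b101000110110011000101010000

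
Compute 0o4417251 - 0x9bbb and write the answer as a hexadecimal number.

0x1182ee

0o4417251 = 0x121ea9 in hexadecimal.
Subtract column by column in base 16:
  9-b → e (borrow)
  a-b-1 → e (borrow)
  e-b-1 → 2
  1-9 → 8 (borrow)
  2-0-1 → 1
  1-0 → 1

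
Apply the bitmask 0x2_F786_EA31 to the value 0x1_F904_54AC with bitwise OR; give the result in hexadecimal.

OR each hex digit independently (no carries):
  1|2=3, F|F=F, 9|7=F, 0|8=8, 4|6=6, 5|E=F, 4|A=E, A|3=B, C|1=D

0x3FF86FEBD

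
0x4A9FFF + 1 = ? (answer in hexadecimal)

0x4AA000

The trailing 3 digits are F (max in base 16), so adding 1 cascades: they roll to 0 and the next digit up increments.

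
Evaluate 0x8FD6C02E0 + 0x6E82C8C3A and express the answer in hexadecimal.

0xFE5988F1A

Add column by column in base 16, right to left:
  0+A = A
  E+3 = 1 carry 1
  2+C+1 = F
  0+8 = 8
  C+C = 8 carry 1
  6+2+1 = 9
  D+8 = 5 carry 1
  F+E+1 = E carry 1
  8+6+1 = F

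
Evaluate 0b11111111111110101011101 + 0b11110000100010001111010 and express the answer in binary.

0b111110000100000111010111

Add column by column in base 2, right to left:
  1+0 = 1
  0+1 = 1
  1+0 = 1
  1+1 = 0 carry 1
  1+1+1 = 1 carry 1
  0+1+1 = 0 carry 1
  1+1+1 = 1 carry 1
  0+0+1 = 1
  1+0 = 1
  0+0 = 0
  1+1 = 0 carry 1
  1+0+1 = 0 carry 1
  1+0+1 = 0 carry 1
  1+0+1 = 0 carry 1
  1+1+1 = 1 carry 1
  1+0+1 = 0 carry 1
  1+0+1 = 0 carry 1
  1+0+1 = 0 carry 1
  1+0+1 = 0 carry 1
  1+1+1 = 1 carry 1
  1+1+1 = 1 carry 1
  1+1+1 = 1 carry 1
  1+1+1 = 1 carry 1
  final carry 1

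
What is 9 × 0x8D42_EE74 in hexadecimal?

0x4F75A6214

Multiply each base-16 digit by 9, carrying:
  4×9 = 36 → write 4 carry 2
  7×9+2 = 65 → write 1 carry 4
  E×9+4 = 130 → write 2 carry 8
  E×9+8 = 134 → write 6 carry 8
  2×9+8 = 26 → write A carry 1
  4×9+1 = 37 → write 5 carry 2
  D×9+2 = 119 → write 7 carry 7
  8×9+7 = 79 → write F carry 4
  remaining carry: 4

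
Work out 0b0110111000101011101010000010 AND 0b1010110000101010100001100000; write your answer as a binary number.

0b0010110000101010100000000000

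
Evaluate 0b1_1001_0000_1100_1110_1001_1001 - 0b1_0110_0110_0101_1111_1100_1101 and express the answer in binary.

0b1010100110111011001100

Subtract column by column in base 2:
  1-1 → 0
  0-0 → 0
  0-1 → 1 (borrow)
  1-1-1 → 1 (borrow)
  1-0-1 → 0
  0-0 → 0
  0-1 → 1 (borrow)
  1-1-1 → 1 (borrow)
  0-1-1 → 0 (borrow)
  1-1-1 → 1 (borrow)
  1-1-1 → 1 (borrow)
  1-1-1 → 1 (borrow)
  0-1-1 → 0 (borrow)
  0-0-1 → 1 (borrow)
  1-1-1 → 1 (borrow)
  1-0-1 → 0
  0-0 → 0
  0-1 → 1 (borrow)
  0-1-1 → 0 (borrow)
  0-0-1 → 1 (borrow)
  1-0-1 → 0
  0-1 → 1 (borrow)
  0-1-1 → 0 (borrow)
  1-0-1 → 0
  1-1 → 0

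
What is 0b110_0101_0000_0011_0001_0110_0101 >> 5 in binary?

0b1100101000000110001011

Right shift by 5: drop the 5 least-significant bits.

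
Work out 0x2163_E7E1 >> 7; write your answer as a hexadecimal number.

0x42C7CF

7 bits is not a whole number of base-16 digits; in binary: 100001011000111110011111100001 >> 7 = 10000101100011111001111.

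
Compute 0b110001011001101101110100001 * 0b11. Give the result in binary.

0b10010100001101001001011100011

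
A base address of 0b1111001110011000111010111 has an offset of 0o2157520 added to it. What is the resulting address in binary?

0o2157520 = 0b10001101111101010000 in binary.
Add column by column in base 2, right to left:
  1+0 = 1
  1+0 = 1
  1+0 = 1
  0+0 = 0
  1+1 = 0 carry 1
  0+0+1 = 1
  1+1 = 0 carry 1
  1+0+1 = 0 carry 1
  1+1+1 = 1 carry 1
  0+1+1 = 0 carry 1
  0+1+1 = 0 carry 1
  0+1+1 = 0 carry 1
  1+1+1 = 1 carry 1
  1+0+1 = 0 carry 1
  0+1+1 = 0 carry 1
  0+1+1 = 0 carry 1
  1+0+1 = 0 carry 1
  1+0+1 = 0 carry 1
  1+0+1 = 0 carry 1
  0+1+1 = 0 carry 1
  0+0+1 = 1
  1+0 = 1
  1+0 = 1
  1+0 = 1
  1+0 = 1

0b1111100000001000100100111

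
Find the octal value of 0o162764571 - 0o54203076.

0o106561473

Subtract column by column in base 8:
  1-6 → 3 (borrow)
  7-7-1 → 7 (borrow)
  5-0-1 → 4
  4-3 → 1
  6-0 → 6
  7-2 → 5
  2-4 → 6 (borrow)
  6-5-1 → 0
  1-0 → 1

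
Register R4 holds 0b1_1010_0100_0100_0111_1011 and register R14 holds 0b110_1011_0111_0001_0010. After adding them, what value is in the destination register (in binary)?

0b1000001111101110001101

Add column by column in base 2, right to left:
  1+0 = 1
  1+1 = 0 carry 1
  0+0+1 = 1
  1+0 = 1
  1+1 = 0 carry 1
  1+0+1 = 0 carry 1
  1+0+1 = 0 carry 1
  0+0+1 = 1
  0+1 = 1
  0+1 = 1
  1+1 = 0 carry 1
  0+0+1 = 1
  0+1 = 1
  0+1 = 1
  1+0 = 1
  0+1 = 1
  0+0 = 0
  1+1 = 0 carry 1
  0+1+1 = 0 carry 1
  1+0+1 = 0 carry 1
  1+0+1 = 0 carry 1
  final carry 1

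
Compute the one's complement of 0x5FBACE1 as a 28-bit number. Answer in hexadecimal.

Each hex digit d becomes F−d:
  5→A, F→0, B→4, A→5, C→3, E→1, 1→E

0xA04531E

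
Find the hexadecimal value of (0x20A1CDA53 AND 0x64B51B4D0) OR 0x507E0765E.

0x70FF0F65E

0x20A1CDA53 AND 0x64B51B4D0 = 0x20A109050.
Then OR with 0x507E0765E.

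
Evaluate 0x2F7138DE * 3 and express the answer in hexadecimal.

Multiply each base-16 digit by 3, carrying:
  E×3 = 42 → write A carry 2
  D×3+2 = 41 → write 9 carry 2
  8×3+2 = 26 → write A carry 1
  3×3+1 = 10 → write A
  1×3 = 3 → write 3
  7×3 = 21 → write 5 carry 1
  F×3+1 = 46 → write E carry 2
  2×3+2 = 8 → write 8

0x8E53AA9A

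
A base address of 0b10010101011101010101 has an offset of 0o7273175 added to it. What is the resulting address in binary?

0o7273175 = 0b111010111011001111101 in binary.
Add column by column in base 2, right to left:
  1+1 = 0 carry 1
  0+0+1 = 1
  1+1 = 0 carry 1
  0+1+1 = 0 carry 1
  1+1+1 = 1 carry 1
  0+1+1 = 0 carry 1
  1+1+1 = 1 carry 1
  0+0+1 = 1
  1+0 = 1
  1+1 = 0 carry 1
  1+1+1 = 1 carry 1
  0+0+1 = 1
  1+1 = 0 carry 1
  0+1+1 = 0 carry 1
  1+1+1 = 1 carry 1
  0+0+1 = 1
  1+1 = 0 carry 1
  0+0+1 = 1
  0+1 = 1
  1+1 = 0 carry 1
  0+1+1 = 0 carry 1
  final carry 1

0b1001101100110111010010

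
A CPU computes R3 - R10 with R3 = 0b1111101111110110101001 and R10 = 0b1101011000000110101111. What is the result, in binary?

Subtract column by column in base 2:
  1-1 → 0
  0-1 → 1 (borrow)
  0-1-1 → 0 (borrow)
  1-1-1 → 1 (borrow)
  0-0-1 → 1 (borrow)
  1-1-1 → 1 (borrow)
  0-0-1 → 1 (borrow)
  1-1-1 → 1 (borrow)
  1-1-1 → 1 (borrow)
  0-0-1 → 1 (borrow)
  1-0-1 → 0
  1-0 → 1
  1-0 → 1
  1-0 → 1
  1-0 → 1
  1-1 → 0
  0-1 → 1 (borrow)
  1-0-1 → 0
  1-1 → 0
  1-0 → 1
  1-1 → 0
  1-1 → 0

0b10010111101111111010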